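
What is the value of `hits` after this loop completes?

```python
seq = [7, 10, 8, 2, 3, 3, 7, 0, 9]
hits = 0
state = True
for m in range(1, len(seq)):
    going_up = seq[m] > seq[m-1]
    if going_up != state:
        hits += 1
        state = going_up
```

Count direction changes in [7, 10, 8, 2, 3, 3, 7, 0, 9]
`hits` takes the values: 0 → 1 → 2 → 3 → 4 → 5 → 6

Answer: 6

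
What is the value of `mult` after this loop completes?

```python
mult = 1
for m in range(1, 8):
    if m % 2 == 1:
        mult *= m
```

Product of odd numbers 1 to 7
`mult` takes the values: 1 → 3 → 15 → 105

Answer: 105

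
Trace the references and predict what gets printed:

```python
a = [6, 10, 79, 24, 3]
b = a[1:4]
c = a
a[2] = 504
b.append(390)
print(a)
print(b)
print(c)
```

Key concept: slice vs alias.
Step by step:
`a = [6, 10, 79, 24, 3]` → a = [6, 10, 79, 24, 3]
`b = a[1:4]` → b = [10, 79, 24]
`c = a` → c = [6, 10, 79, 24, 3] (same object as a)
`a[2] = 504` → a = [6, 10, 504, 24, 3] (same object as c); c = [6, 10, 504, 24, 3] (same object as a)
`b.append(390)` → b = [10, 79, 24, 390]
`print(a)` → prints [6, 10, 504, 24, 3]
`print(b)` → prints [10, 79, 24, 390]
`print(c)` → prints [6, 10, 504, 24, 3]

Answer:
[6, 10, 504, 24, 3]
[10, 79, 24, 390]
[6, 10, 504, 24, 3]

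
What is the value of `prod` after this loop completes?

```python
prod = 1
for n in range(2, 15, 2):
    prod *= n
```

Product of even numbers 2 to 14
`prod` takes the values: 1 → 2 → 8 → 48 → 384 → 3840 → 46080 → 645120

Answer: 645120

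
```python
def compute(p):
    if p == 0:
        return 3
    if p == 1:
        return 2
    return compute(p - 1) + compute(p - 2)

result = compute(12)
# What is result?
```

Build up from base cases: compute(0)=3, compute(1)=2, compute(2)=5, compute(3)=7, compute(4)=12, compute(5)=19, compute(6)=31, ..., compute(12)=555

Answer: 555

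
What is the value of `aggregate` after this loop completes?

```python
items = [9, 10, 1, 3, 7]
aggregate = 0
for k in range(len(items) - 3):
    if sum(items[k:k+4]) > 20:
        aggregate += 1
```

Count windows with sum > 20
`aggregate` takes the values: 0 → 1 → 2

Answer: 2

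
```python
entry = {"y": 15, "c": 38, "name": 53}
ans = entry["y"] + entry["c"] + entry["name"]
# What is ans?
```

Trace:
`entry = {"y": 15, "c": 38, "name": 53}` → entry = {'y': 15, 'c': 38, 'name': 53}
`ans = entry["y"] + entry["c"] + entry["name"]` → ans = 106
So ans = 106

Answer: 106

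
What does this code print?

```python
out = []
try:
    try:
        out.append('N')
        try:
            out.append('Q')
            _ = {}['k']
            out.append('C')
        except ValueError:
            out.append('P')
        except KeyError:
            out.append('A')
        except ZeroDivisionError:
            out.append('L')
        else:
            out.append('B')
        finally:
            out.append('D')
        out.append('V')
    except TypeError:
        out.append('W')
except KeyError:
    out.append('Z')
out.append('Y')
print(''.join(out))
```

Execution trace: 'N' (try body) → 'Q' (inner try body) → 'A' (inner except KeyError) → 'D' (inner finally) → 'V' (try body, no exception) → 'Y' (after the try/except). Output: NQADVY

Answer: NQADVY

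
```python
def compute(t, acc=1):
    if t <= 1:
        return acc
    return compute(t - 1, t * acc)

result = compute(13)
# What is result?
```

Accumulator trace (n, acc): (13, 1) -> (12, 13) -> (11, 156) -> (10, 1716) -> (9, 17160) -> (8, 154440) -> (7, 1235520) -> (6, 8648640) -> (5, 51891840) -> (4, 259459200) -> (3, 1037836800) -> (2, 3113510400) -> (1, 6227020800) -> return 6227020800

Answer: 6227020800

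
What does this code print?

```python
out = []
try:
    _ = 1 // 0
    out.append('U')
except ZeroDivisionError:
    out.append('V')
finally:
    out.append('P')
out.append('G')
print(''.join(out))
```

Execution trace: 'V' (except ZeroDivisionError) → 'P' (finally) → 'G' (after the try/except). Output: VPG

Answer: VPG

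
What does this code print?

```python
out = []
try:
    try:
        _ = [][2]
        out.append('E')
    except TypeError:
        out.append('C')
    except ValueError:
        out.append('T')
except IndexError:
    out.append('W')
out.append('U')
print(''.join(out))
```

Execution trace: 'W' (outer except IndexError) → 'U' (after the try/except). Output: WU

Answer: WU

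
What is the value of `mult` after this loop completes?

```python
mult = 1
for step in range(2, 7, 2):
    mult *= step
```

Product of even numbers 2 to 6
`mult` takes the values: 1 → 2 → 8 → 48

Answer: 48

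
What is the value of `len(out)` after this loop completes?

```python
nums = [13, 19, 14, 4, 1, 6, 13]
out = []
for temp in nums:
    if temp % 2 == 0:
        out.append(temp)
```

Count even numbers in [13, 19, 14, 4, 1, 6, 13]
`out` takes the values: [] → [14] → [14, 4] → [14, 4, 6]
So `len(out)` = 3

Answer: 3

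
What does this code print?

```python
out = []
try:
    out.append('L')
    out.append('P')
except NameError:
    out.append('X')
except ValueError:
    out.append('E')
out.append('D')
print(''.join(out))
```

Execution trace: 'L' (try body) → 'P' (try body, no exception) → 'D' (after the try/except). Output: LPD

Answer: LPD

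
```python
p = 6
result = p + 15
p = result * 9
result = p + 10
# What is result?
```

Trace:
`p = 6` → p = 6
`result = p + 15` → result = 21
`p = result * 9` → p = 189
`result = p + 10` → result = 199
So result = 199

Answer: 199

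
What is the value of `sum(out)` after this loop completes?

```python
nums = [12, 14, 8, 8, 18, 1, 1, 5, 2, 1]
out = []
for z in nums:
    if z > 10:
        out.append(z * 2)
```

Sum of doubled values > 10
`out` takes the values: [] → [24] → [24, 28] → [24, 28, 36]
So `sum(out)` = 88

Answer: 88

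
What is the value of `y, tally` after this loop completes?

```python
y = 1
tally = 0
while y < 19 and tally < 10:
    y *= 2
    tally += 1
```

Double until >= 19 or 10 iterations
`y, tally` takes the values: (1, 0) → (2, 0) → (2, 1) → (4, 1) → (4, 2) → (8, 2) → (8, 3) → (16, 3) → (16, 4) → (32, 4) → (32, 5)

Answer: 32, 5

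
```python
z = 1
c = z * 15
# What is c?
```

Trace:
`z = 1` → z = 1
`c = z * 15` → c = 15
So c = 15

Answer: 15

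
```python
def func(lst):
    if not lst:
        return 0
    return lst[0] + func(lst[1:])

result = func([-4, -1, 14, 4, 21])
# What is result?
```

(-4) + (-1) + 14 + 4 + 21 + 0 = 34

Answer: 34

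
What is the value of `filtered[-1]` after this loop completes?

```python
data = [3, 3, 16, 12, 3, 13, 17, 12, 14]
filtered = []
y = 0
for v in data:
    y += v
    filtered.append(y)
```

Cumulative sum ends at 93
`filtered` takes the values: [] → [3] → [3, 6] → [3, 6, 22] → [3, 6, 22, 34] → [3, 6, 22, 34, 37] → [3, 6, 22, 34, 37, 50] → [3, 6, 22, 34, 37, 50, 67] → [3, 6, 22, 34, 37, 50, 67, 79] → [3, 6, 22, 34, 37, 50, 67, 79, 93]
So `filtered[-1]` = 93

Answer: 93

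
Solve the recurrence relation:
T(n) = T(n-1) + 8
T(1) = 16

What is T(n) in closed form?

Unrolling: T(n) = T(1) + 8·(n-1) = 16 + 8(n-1) = 8n + 8.

Answer: T(n) = 8n + 8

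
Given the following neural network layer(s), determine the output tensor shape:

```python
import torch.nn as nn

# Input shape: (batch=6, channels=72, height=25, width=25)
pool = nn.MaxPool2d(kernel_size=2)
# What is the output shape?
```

Input: (6, 72, 25, 25) -> Output: (6, 72, 12, 12)

Answer: (6, 72, 12, 12)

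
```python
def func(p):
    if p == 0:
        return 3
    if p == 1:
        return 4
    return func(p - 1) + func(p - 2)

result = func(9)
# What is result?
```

Build up from base cases: func(0)=3, func(1)=4, func(2)=7, func(3)=11, func(4)=18, func(5)=29, func(6)=47, ..., func(9)=199

Answer: 199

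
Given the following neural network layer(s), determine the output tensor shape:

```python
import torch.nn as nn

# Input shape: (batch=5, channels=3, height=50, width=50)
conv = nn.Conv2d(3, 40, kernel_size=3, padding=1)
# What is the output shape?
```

Input: (5, 3, 50, 50) -> Output: (5, 40, 50, 50)

Answer: (5, 40, 50, 50)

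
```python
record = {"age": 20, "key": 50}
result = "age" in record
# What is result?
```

Trace:
`record = {"age": 20, "key": 50}` → record = {'age': 20, 'key': 50}
`result = "age" in record` → result = True
So result = True

Answer: True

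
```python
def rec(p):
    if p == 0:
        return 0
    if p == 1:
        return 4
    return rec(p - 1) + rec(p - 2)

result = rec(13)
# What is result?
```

Build up from base cases: rec(0)=0, rec(1)=4, rec(2)=4, rec(3)=8, rec(4)=12, rec(5)=20, rec(6)=32, ..., rec(13)=932

Answer: 932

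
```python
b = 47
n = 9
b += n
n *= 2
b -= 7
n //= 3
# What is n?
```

Trace:
`b = 47` → b = 47
`n = 9` → n = 9
`b += n` → b = 56
`n *= 2` → n = 18
`b -= 7` → b = 49
`n //= 3` → n = 6
So n = 6

Answer: 6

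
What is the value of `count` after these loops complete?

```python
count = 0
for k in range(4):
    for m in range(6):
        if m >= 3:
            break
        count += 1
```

Inner breaks at 3, outer runs 4 times
`count` takes the values: 0 → 1 → 2 → 3 → 4 → 5 → 6 → 7 → 8 → 9 → 10 → 11 → 12

Answer: 12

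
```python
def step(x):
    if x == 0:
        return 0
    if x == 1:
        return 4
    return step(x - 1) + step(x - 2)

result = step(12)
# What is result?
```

Build up from base cases: step(0)=0, step(1)=4, step(2)=4, step(3)=8, step(4)=12, step(5)=20, step(6)=32, ..., step(12)=576

Answer: 576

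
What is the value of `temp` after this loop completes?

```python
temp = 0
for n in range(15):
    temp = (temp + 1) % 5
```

Increment mod 5, 15 times = 0
`temp` takes the values: 0 → 1 → 2 → 3 → 4 → 0 → 1 → 2 → 3 → 4 → 0 → 1 → 2 → 3 → 4 → 0

Answer: 0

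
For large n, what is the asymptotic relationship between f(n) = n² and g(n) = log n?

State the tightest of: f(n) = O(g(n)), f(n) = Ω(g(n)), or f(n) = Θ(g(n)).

n² vs log n: f(n) = Ω(g(n)) but not O(g(n)) — n² grows strictly faster than log n.

Answer: f(n) = Ω(g(n)) but not O(g(n)) — n² grows strictly faster than log n.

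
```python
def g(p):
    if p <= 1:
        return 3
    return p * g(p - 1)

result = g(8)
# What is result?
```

g(8) = 8 * 7 * 6 * 5 * 4 * 3 * 2 * 3 = 120960

Answer: 120960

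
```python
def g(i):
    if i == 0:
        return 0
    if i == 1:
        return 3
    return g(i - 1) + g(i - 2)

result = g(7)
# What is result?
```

Build up from base cases: g(0)=0, g(1)=3, g(2)=3, g(3)=6, g(4)=9, g(5)=15, g(6)=24, ..., g(7)=39

Answer: 39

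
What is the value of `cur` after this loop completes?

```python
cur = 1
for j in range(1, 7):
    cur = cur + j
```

Start at 1, add 1 through 6
`cur` takes the values: 1 → 2 → 4 → 7 → 11 → 16 → 22

Answer: 22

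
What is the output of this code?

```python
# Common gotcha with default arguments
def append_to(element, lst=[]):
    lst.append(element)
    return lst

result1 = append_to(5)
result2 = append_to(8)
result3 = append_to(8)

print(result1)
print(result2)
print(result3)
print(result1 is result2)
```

Key concept: mutable default argument gotcha.
Step by step:
`result1 = append_to(5)` → result1 = [5]
`result2 = append_to(8)` → result1 = [5, 8] (same object as result2); result2 = [5, 8] (same object as result1)
`result3 = append_to(8)` → result1 = [5, 8, 8] (same object as result2, result3); result2 = [5, 8, 8] (same object as result1, result3); result3 = [5, 8, 8] (same object as result1, result2)
`print(result1)` → prints [5, 8, 8]
`print(result2)` → prints [5, 8, 8]
`print(result3)` → prints [5, 8, 8]
`print(result1 is result2)` → prints True

Answer:
[5, 8, 8]
[5, 8, 8]
[5, 8, 8]
True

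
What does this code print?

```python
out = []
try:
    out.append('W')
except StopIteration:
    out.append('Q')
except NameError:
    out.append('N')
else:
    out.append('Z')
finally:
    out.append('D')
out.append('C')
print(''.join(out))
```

Execution trace: 'W' (try body, no exception) → 'Z' (else) → 'D' (finally) → 'C' (after the try/except). Output: WZDC

Answer: WZDC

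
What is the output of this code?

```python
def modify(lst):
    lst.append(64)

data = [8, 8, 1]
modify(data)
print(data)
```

Key concept: function modifies passed list.
Step by step:
`data = [8, 8, 1]` → data = [8, 8, 1]
`modify(data)` → data = [8, 8, 1, 64]
`print(data)` → prints [8, 8, 1, 64]

Answer: [8, 8, 1, 64]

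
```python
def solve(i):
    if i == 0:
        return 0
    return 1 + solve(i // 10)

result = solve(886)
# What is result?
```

Count of digits of 886: 3

Answer: 3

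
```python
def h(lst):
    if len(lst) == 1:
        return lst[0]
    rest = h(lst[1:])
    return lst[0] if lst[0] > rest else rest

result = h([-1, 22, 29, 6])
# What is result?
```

Recursive max over [-1, 22, 29, 6] = 29

Answer: 29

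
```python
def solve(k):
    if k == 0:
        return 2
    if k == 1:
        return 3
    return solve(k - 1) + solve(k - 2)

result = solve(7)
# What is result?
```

Build up from base cases: solve(0)=2, solve(1)=3, solve(2)=5, solve(3)=8, solve(4)=13, solve(5)=21, solve(6)=34, ..., solve(7)=55

Answer: 55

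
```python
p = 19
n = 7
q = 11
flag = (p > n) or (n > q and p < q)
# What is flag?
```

Trace:
`p = 19` → p = 19
`n = 7` → n = 7
`q = 11` → q = 11
`flag = (p > n) or (n > q and p < q)` → flag = True
So flag = True

Answer: True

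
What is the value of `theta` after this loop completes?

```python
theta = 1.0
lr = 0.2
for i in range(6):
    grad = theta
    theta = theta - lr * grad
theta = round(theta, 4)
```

Gradient descent: w = 1.0 * (1 - 0.2)^6
`theta` takes the values: 1.0 → 0.8 → 0.64 → 0.512 → 0.4096 → 0.32768 → 0.262144 → 0.2621

Answer: 0.2621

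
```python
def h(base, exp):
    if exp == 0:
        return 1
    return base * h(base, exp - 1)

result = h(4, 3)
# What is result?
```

h(4, 3) = 4 * 4 * 4 = 64

Answer: 64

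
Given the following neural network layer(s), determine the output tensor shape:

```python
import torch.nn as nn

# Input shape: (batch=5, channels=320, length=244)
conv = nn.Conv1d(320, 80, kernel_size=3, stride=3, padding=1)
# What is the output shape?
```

Input: (5, 320, 244) -> Output: (5, 80, 82)

Answer: (5, 80, 82)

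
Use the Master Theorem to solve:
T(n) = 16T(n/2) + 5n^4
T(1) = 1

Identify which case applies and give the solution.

a=16, b=2, f(n)=5n^4. log_2(16) = 4. Since c=4 = 4, Case 2 applies: T(n) = Θ(n^log_b(a) · log n) = O(n^4 log n).

Answer: O(n^4 log n) - Case 2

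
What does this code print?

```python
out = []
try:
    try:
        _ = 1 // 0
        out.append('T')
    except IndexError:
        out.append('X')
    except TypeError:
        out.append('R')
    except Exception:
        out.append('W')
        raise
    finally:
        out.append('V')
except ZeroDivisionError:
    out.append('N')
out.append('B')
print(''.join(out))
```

Execution trace: 'W' (inner except Exception) → 'V' (inner finally) → 'N' (outer except ZeroDivisionError) → 'B' (after the try/except). Output: WVNB

Answer: WVNB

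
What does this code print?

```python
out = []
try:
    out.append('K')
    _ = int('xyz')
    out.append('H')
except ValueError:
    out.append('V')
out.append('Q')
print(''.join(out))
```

Execution trace: 'K' (try body) → 'V' (except ValueError) → 'Q' (after the try/except). Output: KVQ

Answer: KVQ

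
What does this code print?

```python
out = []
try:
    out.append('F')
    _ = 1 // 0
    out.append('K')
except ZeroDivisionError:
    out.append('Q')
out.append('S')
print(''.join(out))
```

Execution trace: 'F' (try body) → 'Q' (except ZeroDivisionError) → 'S' (after the try/except). Output: FQS

Answer: FQS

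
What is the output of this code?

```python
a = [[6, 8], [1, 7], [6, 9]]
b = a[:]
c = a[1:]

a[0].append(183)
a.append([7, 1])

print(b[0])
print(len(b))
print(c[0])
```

Key concept: slice with nested mutation.
Step by step:
`a = [[6, 8], [1, 7], [6, 9]]` → a = [[6, 8], [1, 7], [6, 9]]
`b = a[:]` → b = [[6, 8], [1, 7], [6, 9]]
`c = a[1:]` → c = [[1, 7], [6, 9]]
`a[0].append(183)` → a = [[6, 8, 183], [1, 7], [6, 9]]; b = [[6, 8, 183], [1, 7], [6, 9]]
`a.append([7, 1])` → a = [[6, 8, 183], [1, 7], [6, 9], [7, 1]]
`print(b[0])` → prints [6, 8, 183]
`print(len(b))` → prints 3
`print(c[0])` → prints [1, 7]

Answer:
[6, 8, 183]
3
[1, 7]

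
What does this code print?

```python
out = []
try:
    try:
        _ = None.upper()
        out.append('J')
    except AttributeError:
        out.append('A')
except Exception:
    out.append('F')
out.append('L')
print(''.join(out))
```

Execution trace: 'A' (inner except AttributeError) → 'L' (after the try/except). Output: AL

Answer: AL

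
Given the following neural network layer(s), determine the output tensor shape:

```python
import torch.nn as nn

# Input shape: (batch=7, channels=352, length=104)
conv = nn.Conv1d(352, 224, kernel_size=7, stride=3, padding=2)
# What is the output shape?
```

Input: (7, 352, 104) -> Output: (7, 224, 34)

Answer: (7, 224, 34)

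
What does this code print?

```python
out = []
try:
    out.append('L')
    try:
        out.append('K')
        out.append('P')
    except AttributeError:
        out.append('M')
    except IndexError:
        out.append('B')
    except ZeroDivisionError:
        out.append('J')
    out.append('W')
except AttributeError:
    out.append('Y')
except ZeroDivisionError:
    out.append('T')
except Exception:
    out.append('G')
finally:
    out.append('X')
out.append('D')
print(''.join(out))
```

Execution trace: 'L' (try body) → 'K' (inner try body) → 'P' (inner try body, no exception) → 'W' (try body, no exception) → 'X' (finally) → 'D' (after the try/except). Output: LKPWXD

Answer: LKPWXD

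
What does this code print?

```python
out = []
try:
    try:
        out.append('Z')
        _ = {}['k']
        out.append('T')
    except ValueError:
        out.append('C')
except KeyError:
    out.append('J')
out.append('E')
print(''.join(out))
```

Execution trace: 'Z' (try body) → 'J' (outer except KeyError) → 'E' (after the try/except). Output: ZJE

Answer: ZJE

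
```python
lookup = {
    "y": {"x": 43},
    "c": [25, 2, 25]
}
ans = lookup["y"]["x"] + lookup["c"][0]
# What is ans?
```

Trace:
`lookup = { ...` → lookup = {'y': {'x': 43}, 'c': [25, 2, 25]}
`ans = lookup["y"]["x"] + lookup["c"][0]` → ans = 68
So ans = 68

Answer: 68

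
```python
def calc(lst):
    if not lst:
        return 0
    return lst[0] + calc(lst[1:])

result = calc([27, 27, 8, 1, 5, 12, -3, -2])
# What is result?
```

27 + 27 + 8 + 1 + 5 + 12 + (-3) + (-2) + 0 = 75

Answer: 75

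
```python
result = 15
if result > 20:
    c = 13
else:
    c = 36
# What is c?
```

Trace:
`result = 15` → result = 15
`if result > 20: ...` → result > 20 is False, take else branch → c = 36
So c = 36

Answer: 36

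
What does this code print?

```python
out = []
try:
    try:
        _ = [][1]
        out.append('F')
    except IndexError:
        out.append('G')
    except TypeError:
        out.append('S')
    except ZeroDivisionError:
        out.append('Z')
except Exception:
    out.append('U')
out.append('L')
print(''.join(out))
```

Execution trace: 'G' (inner except IndexError) → 'L' (after the try/except). Output: GL

Answer: GL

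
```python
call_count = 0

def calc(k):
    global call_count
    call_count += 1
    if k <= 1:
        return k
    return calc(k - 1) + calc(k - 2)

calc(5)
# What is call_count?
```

Calls(k) = 1 + Calls(k-1) + Calls(k-2); Calls(0)=Calls(1)=1. For k=5 this gives 15.

Answer: 15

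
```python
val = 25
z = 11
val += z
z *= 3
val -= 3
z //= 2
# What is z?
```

Trace:
`val = 25` → val = 25
`z = 11` → z = 11
`val += z` → val = 36
`z *= 3` → z = 33
`val -= 3` → val = 33
`z //= 2` → z = 16
So z = 16

Answer: 16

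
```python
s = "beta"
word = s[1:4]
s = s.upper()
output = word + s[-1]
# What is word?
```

Trace:
`s = "beta"` → s = 'beta'
`word = s[1:4]` → word = 'eta'
`s = s.upper()` → s = 'BETA'
`output = word + s[-1]` → output = 'etaA'
So word = 'eta'

Answer: 'eta'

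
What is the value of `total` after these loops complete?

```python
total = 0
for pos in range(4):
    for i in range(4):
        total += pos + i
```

Sum of all pos+i for pos,i in 4x4
`total` takes the values: 0 → 1 → 3 → 6 → 7 → 9 → 12 → 16 → 18 → 21 → 25 → 30 → 33 → 37 → 42 → 48

Answer: 48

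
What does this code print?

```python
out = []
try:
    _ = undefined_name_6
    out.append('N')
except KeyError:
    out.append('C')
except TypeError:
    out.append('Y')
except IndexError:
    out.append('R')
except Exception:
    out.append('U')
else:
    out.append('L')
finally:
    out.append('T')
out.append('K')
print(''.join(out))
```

Execution trace: 'U' (except Exception) → 'T' (finally) → 'K' (after the try/except). Output: UTK

Answer: UTK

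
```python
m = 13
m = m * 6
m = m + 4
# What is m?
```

Trace:
`m = 13` → m = 13
`m = m * 6` → m = 78
`m = m + 4` → m = 82
So m = 82

Answer: 82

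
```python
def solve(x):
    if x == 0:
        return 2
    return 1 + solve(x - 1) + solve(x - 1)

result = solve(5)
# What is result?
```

solve(x) = 1 + 2·solve(x-1), solve(0)=2. Closed form: (2+1)·2^5 - 1 = 95.

Answer: 95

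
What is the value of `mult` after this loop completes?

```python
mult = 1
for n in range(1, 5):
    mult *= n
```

4! = 24
`mult` takes the values: 1 → 2 → 6 → 24

Answer: 24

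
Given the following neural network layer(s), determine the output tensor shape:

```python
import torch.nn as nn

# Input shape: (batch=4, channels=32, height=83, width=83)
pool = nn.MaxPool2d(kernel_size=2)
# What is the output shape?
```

Input: (4, 32, 83, 83) -> Output: (4, 32, 41, 41)

Answer: (4, 32, 41, 41)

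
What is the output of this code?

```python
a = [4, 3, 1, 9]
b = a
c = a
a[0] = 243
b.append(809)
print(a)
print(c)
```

Key concept: multiple aliases.
Step by step:
`a = [4, 3, 1, 9]` → a = [4, 3, 1, 9]
`b = a` → b = [4, 3, 1, 9] (same object as a)
`c = a` → c = [4, 3, 1, 9] (same object as a, b)
`a[0] = 243` → a = [243, 3, 1, 9] (same object as b, c); b = [243, 3, 1, 9] (same object as a, c); c = [243, 3, 1, 9] (same object as a, b)
`b.append(809)` → a = [243, 3, 1, 9, 809] (same object as b, c); b = [243, 3, 1, 9, 809] (same object as a, c); c = [243, 3, 1, 9, 809] (same object as a, b)
`print(a)` → prints [243, 3, 1, 9, 809]
`print(c)` → prints [243, 3, 1, 9, 809]

Answer:
[243, 3, 1, 9, 809]
[243, 3, 1, 9, 809]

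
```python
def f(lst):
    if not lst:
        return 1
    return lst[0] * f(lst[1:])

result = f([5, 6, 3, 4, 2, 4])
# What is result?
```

Product over [5, 6, 3, 4, 2, 4] = 5 * 6 * 3 * 4 * 2 * 4 = 2880

Answer: 2880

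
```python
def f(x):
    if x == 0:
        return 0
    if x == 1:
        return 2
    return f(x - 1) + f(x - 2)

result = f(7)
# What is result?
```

Build up from base cases: f(0)=0, f(1)=2, f(2)=2, f(3)=4, f(4)=6, f(5)=10, f(6)=16, ..., f(7)=26

Answer: 26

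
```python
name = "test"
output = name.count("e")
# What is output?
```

Trace:
`name = "test"` → name = 'test'
`output = name.count("e")` → output = 1
So output = 1

Answer: 1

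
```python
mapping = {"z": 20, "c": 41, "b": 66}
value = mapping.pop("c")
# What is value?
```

Trace:
`mapping = {"z": 20, "c": 41, "b": 66}` → mapping = {'z': 20, 'c': 41, 'b': 66}
`value = mapping.pop("c")` → mapping = {'z': 20, 'b': 66}; value = 41
So value = 41

Answer: 41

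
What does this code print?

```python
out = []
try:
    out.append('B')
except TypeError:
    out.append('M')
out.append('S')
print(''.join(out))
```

Execution trace: 'B' (try body, no exception) → 'S' (after the try/except). Output: BS

Answer: BS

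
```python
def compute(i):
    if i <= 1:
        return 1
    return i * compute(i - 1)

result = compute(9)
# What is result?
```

compute(9) = 9 * 8 * 7 * 6 * 5 * 4 * 3 * 2 * 1 = 362880

Answer: 362880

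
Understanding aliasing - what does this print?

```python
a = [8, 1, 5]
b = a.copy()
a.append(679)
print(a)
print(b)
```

Key concept: list.copy() creates independent copy.
Step by step:
`a = [8, 1, 5]` → a = [8, 1, 5]
`b = a.copy()` → b = [8, 1, 5]
`a.append(679)` → a = [8, 1, 5, 679]
`print(a)` → prints [8, 1, 5, 679]
`print(b)` → prints [8, 1, 5]

Answer:
[8, 1, 5, 679]
[8, 1, 5]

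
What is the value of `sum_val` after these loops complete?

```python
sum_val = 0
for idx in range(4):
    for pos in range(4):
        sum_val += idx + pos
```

Sum of all idx+pos for idx,pos in 4x4
`sum_val` takes the values: 0 → 1 → 3 → 6 → 7 → 9 → 12 → 16 → 18 → 21 → 25 → 30 → 33 → 37 → 42 → 48

Answer: 48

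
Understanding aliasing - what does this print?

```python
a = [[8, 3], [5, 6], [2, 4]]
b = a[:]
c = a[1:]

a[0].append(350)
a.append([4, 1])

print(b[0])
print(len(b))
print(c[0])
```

Key concept: slice with nested mutation.
Step by step:
`a = [[8, 3], [5, 6], [2, 4]]` → a = [[8, 3], [5, 6], [2, 4]]
`b = a[:]` → b = [[8, 3], [5, 6], [2, 4]]
`c = a[1:]` → c = [[5, 6], [2, 4]]
`a[0].append(350)` → a = [[8, 3, 350], [5, 6], [2, 4]]; b = [[8, 3, 350], [5, 6], [2, 4]]
`a.append([4, 1])` → a = [[8, 3, 350], [5, 6], [2, 4], [4, 1]]
`print(b[0])` → prints [8, 3, 350]
`print(len(b))` → prints 3
`print(c[0])` → prints [5, 6]

Answer:
[8, 3, 350]
3
[5, 6]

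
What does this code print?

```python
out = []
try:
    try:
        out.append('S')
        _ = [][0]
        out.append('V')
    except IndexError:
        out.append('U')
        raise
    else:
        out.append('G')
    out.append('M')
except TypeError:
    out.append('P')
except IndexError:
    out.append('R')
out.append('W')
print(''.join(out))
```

Execution trace: 'S' (inner try body) → 'U' (inner except IndexError) → 'R' (except IndexError) → 'W' (after the try/except). Output: SURW

Answer: SURW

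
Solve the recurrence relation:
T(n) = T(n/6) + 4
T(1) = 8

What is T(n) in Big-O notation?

Each step divides n by 6 and adds 4. After log_6(n) steps we reach T(1)=8. So T(n) = 4·log_6(n) + 8 = O(log n).

Answer: O(log n)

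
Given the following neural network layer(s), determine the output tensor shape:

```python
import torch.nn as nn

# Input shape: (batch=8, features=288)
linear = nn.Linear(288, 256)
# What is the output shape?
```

Input: (8, 288) -> Output: (8, 256)

Answer: (8, 256)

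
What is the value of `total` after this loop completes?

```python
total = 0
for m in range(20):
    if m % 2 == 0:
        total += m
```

Sum of even numbers 0 to 19
`total` takes the values: 0 → 2 → 6 → 12 → 20 → 30 → 42 → 56 → 72 → 90

Answer: 90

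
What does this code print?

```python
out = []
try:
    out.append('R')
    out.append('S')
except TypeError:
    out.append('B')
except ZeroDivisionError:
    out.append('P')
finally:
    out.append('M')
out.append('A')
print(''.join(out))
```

Execution trace: 'R' (try body) → 'S' (try body, no exception) → 'M' (finally) → 'A' (after the try/except). Output: RSMA

Answer: RSMA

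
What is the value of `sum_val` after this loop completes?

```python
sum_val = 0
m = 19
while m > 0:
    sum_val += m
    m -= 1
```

Sum 19 down to 1
`sum_val` takes the values: 0 → 19 → 37 → 54 → 70 → 85 → 99 → 112 → 124 → 135 → 145 → 154 → 162 → 169 → 175 → 180 → 184 → 187 → 189 → 190

Answer: 190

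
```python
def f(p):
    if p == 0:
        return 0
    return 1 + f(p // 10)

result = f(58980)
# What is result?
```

Count of digits of 58980: 5

Answer: 5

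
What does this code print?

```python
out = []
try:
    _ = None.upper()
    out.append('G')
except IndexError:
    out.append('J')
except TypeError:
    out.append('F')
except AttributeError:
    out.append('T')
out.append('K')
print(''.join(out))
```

Execution trace: 'T' (except AttributeError) → 'K' (after the try/except). Output: TK

Answer: TK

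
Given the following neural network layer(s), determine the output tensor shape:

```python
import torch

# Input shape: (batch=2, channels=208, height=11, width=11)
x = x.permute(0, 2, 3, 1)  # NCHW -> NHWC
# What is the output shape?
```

Input: (2, 208, 11, 11) -> Output: (2, 11, 11, 208)

Answer: (2, 11, 11, 208)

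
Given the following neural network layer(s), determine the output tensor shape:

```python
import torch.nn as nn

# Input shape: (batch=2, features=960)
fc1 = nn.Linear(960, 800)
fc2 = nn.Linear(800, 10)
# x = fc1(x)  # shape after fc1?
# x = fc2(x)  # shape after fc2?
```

Input: (2, 960) -> after fc1: (2, 800) -> Output: (2, 10)

Answer: (2, 10)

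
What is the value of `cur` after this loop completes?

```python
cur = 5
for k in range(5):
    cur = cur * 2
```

Multiply by 2, 5 times: 5 * 2^5 = 160
`cur` takes the values: 5 → 10 → 20 → 40 → 80 → 160

Answer: 160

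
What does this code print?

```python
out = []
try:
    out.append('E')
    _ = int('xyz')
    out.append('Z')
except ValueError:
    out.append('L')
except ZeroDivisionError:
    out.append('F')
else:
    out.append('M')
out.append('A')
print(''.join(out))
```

Execution trace: 'E' (try body) → 'L' (except ValueError) → 'A' (after the try/except). Output: ELA

Answer: ELA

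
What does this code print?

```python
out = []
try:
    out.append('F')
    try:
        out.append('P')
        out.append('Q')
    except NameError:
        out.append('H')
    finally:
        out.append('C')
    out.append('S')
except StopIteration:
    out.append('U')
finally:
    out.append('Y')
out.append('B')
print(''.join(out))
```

Execution trace: 'F' (try body) → 'P' (inner try body) → 'Q' (inner try body, no exception) → 'C' (inner finally) → 'S' (try body, no exception) → 'Y' (finally) → 'B' (after the try/except). Output: FPQCSYB

Answer: FPQCSYB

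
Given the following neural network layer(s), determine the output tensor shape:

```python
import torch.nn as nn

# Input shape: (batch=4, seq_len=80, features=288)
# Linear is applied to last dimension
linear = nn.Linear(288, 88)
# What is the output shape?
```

Input: (4, 80, 288) -> Output: (4, 80, 88)

Answer: (4, 80, 88)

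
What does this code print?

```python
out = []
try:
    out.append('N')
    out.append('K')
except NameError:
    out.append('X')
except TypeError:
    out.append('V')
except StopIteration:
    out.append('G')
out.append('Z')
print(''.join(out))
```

Execution trace: 'N' (try body) → 'K' (try body, no exception) → 'Z' (after the try/except). Output: NKZ

Answer: NKZ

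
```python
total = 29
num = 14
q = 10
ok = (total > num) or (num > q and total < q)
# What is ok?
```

Trace:
`total = 29` → total = 29
`num = 14` → num = 14
`q = 10` → q = 10
`ok = (total > num) or (num > q and total < q)` → ok = True
So ok = True

Answer: True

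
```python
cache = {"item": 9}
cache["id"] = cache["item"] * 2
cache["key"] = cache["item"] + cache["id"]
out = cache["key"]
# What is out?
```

Trace:
`cache = {"item": 9}` → cache = {'item': 9}
`cache["id"] = cache["item"] * 2` → cache = {'item': 9, 'id': 18}
`cache["key"] = cache["item"] + cache["id"]` → cache = {'item': 9, 'id': 18, 'key': 27}
`out = cache["key"]` → out = 27
So out = 27

Answer: 27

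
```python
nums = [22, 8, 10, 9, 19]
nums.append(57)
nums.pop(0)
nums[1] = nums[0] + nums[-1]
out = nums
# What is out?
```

Trace:
`nums = [22, 8, 10, 9, 19]` → nums = [22, 8, 10, 9, 19]
`nums.append(57)` → nums = [22, 8, 10, 9, 19, 57]
`nums.pop(0)` → nums = [8, 10, 9, 19, 57]
`nums[1] = nums[0] + nums[-1]` → nums = [8, 65, 9, 19, 57]
`out = nums` → out = [8, 65, 9, 19, 57]
So out = [8, 65, 9, 19, 57]

Answer: [8, 65, 9, 19, 57]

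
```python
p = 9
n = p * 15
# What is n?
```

Trace:
`p = 9` → p = 9
`n = p * 15` → n = 135
So n = 135

Answer: 135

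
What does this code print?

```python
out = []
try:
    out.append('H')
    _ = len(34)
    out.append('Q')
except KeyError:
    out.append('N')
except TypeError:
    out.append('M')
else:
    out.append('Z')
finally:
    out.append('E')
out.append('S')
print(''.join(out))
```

Execution trace: 'H' (try body) → 'M' (except TypeError) → 'E' (finally) → 'S' (after the try/except). Output: HMES

Answer: HMES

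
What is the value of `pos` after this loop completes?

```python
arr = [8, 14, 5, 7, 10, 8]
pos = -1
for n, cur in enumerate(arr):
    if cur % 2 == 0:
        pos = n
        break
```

First even number index in [8, 14, 5, 7, 10, 8]
`pos` takes the values: -1 → 0

Answer: 0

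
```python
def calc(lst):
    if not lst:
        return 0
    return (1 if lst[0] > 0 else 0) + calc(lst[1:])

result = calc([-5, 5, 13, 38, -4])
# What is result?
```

Count of positive elements in [-5, 5, 13, 38, -4] = 3

Answer: 3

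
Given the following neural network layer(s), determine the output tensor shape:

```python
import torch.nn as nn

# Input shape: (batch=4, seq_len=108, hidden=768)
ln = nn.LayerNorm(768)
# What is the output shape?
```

Input: (4, 108, 768) -> Output: (4, 108, 768)

Answer: (4, 108, 768)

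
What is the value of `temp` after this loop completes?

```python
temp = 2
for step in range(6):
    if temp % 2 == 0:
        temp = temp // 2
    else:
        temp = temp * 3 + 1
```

Collatz-style transformation from 2
`temp` takes the values: 2 → 1 → 4 → 2 → 1 → 4 → 2

Answer: 2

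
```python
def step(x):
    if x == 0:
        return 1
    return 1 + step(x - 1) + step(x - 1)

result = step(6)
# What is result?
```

step(x) = 1 + 2·step(x-1), step(0)=1. Closed form: (1+1)·2^6 - 1 = 127.

Answer: 127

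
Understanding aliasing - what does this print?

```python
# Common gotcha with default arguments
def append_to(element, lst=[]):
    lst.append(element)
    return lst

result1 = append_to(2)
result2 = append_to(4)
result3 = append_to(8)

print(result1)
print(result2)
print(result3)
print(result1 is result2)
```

Key concept: mutable default argument gotcha.
Step by step:
`result1 = append_to(2)` → result1 = [2]
`result2 = append_to(4)` → result1 = [2, 4] (same object as result2); result2 = [2, 4] (same object as result1)
`result3 = append_to(8)` → result1 = [2, 4, 8] (same object as result2, result3); result2 = [2, 4, 8] (same object as result1, result3); result3 = [2, 4, 8] (same object as result1, result2)
`print(result1)` → prints [2, 4, 8]
`print(result2)` → prints [2, 4, 8]
`print(result3)` → prints [2, 4, 8]
`print(result1 is result2)` → prints True

Answer:
[2, 4, 8]
[2, 4, 8]
[2, 4, 8]
True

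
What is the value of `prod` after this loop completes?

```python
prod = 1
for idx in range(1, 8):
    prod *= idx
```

7! = 5040
`prod` takes the values: 1 → 2 → 6 → 24 → 120 → 720 → 5040

Answer: 5040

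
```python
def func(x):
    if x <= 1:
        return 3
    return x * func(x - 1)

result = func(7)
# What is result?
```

func(7) = 7 * 6 * 5 * 4 * 3 * 2 * 3 = 15120

Answer: 15120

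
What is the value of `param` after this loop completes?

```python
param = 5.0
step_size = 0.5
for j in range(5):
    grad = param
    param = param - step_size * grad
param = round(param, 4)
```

Gradient descent: w = 5.0 * (1 - 0.5)^5
`param` takes the values: 5.0 → 2.5 → 1.25 → 0.625 → 0.3125 → 0.15625 → 0.1562

Answer: 0.1562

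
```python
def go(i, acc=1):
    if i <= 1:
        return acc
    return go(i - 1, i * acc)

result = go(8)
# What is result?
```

Accumulator trace (n, acc): (8, 1) -> (7, 8) -> (6, 56) -> (5, 336) -> (4, 1680) -> (3, 6720) -> (2, 20160) -> (1, 40320) -> return 40320

Answer: 40320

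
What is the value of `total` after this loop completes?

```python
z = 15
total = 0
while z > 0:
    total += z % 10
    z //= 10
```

Sum digits of 15
`total` takes the values: 0 → 5 → 6

Answer: 6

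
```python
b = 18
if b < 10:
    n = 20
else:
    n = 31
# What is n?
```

Trace:
`b = 18` → b = 18
`if b < 10: ...` → b < 10 is False, take else branch → n = 31
So n = 31

Answer: 31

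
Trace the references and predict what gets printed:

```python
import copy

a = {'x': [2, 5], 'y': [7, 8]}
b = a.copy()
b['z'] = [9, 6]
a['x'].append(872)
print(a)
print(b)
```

Key concept: shallow copy of dict with mutable values.
Step by step:
`a = {'x': [2, 5], 'y': [7, 8]}` → a = {'x': [2, 5], 'y': [7, 8]}
`b = a.copy()` → b = {'x': [2, 5], 'y': [7, 8]}
`b['z'] = [9, 6]` → b = {'x': [2, 5], 'y': [7, 8], 'z': [9, 6]}
`a['x'].append(872)` → a = {'x': [2, 5, 872], 'y': [7, 8]}; b = {'x': [2, 5, 872], 'y': [7, 8], 'z': [9, 6]}
`print(a)` → prints {'x': [2, 5, 872], 'y': [7, 8]}
`print(b)` → prints {'x': [2, 5, 872], 'y': [7, 8], 'z': [9, 6]}

Answer:
{'x': [2, 5, 872], 'y': [7, 8]}
{'x': [2, 5, 872], 'y': [7, 8], 'z': [9, 6]}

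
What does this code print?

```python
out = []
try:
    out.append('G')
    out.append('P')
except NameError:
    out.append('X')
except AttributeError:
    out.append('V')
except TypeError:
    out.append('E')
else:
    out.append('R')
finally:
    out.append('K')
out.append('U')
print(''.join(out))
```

Execution trace: 'G' (try body) → 'P' (try body, no exception) → 'R' (else) → 'K' (finally) → 'U' (after the try/except). Output: GPRKU

Answer: GPRKU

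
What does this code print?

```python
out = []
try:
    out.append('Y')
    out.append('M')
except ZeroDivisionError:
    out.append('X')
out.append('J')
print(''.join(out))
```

Execution trace: 'Y' (try body) → 'M' (try body, no exception) → 'J' (after the try/except). Output: YMJ

Answer: YMJ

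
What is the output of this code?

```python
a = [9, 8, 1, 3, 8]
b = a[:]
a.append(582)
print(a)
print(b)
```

Key concept: slice [:] creates copy.
Step by step:
`a = [9, 8, 1, 3, 8]` → a = [9, 8, 1, 3, 8]
`b = a[:]` → b = [9, 8, 1, 3, 8]
`a.append(582)` → a = [9, 8, 1, 3, 8, 582]
`print(a)` → prints [9, 8, 1, 3, 8, 582]
`print(b)` → prints [9, 8, 1, 3, 8]

Answer:
[9, 8, 1, 3, 8, 582]
[9, 8, 1, 3, 8]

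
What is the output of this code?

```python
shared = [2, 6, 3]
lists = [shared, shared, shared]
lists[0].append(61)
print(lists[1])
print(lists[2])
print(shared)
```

Key concept: list of same reference.
Step by step:
`shared = [2, 6, 3]` → shared = [2, 6, 3]
`lists = [shared, shared, shared]` → lists = [[2, 6, 3], [2, 6, 3], [2, 6, 3]]
`lists[0].append(61)` → shared = [2, 6, 3, 61]; lists = [[2, 6, 3, 61], [2, 6, 3, 61], [2, 6, 3, 61]]
`print(lists[1])` → prints [2, 6, 3, 61]
`print(lists[2])` → prints [2, 6, 3, 61]
`print(shared)` → prints [2, 6, 3, 61]

Answer:
[2, 6, 3, 61]
[2, 6, 3, 61]
[2, 6, 3, 61]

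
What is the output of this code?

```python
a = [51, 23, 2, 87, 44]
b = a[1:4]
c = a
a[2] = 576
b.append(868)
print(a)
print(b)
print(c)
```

Key concept: slice vs alias.
Step by step:
`a = [51, 23, 2, 87, 44]` → a = [51, 23, 2, 87, 44]
`b = a[1:4]` → b = [23, 2, 87]
`c = a` → c = [51, 23, 2, 87, 44] (same object as a)
`a[2] = 576` → a = [51, 23, 576, 87, 44] (same object as c); c = [51, 23, 576, 87, 44] (same object as a)
`b.append(868)` → b = [23, 2, 87, 868]
`print(a)` → prints [51, 23, 576, 87, 44]
`print(b)` → prints [23, 2, 87, 868]
`print(c)` → prints [51, 23, 576, 87, 44]

Answer:
[51, 23, 576, 87, 44]
[23, 2, 87, 868]
[51, 23, 576, 87, 44]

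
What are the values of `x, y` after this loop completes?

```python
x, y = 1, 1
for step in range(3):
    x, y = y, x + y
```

Fibonacci: after 3 iterations
`x, y` takes the values: (1, 1) → (1, 2) → (2, 3) → (3, 5)

Answer: 3, 5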